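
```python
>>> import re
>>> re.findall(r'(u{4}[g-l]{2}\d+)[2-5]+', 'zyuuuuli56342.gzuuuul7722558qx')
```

The pattern matches exactly 4 of the literal 'u', then exactly 2 of a character in [g-l], then one or more of a digit (captured); then one or more of a character in [2-5].
Because there's exactly one group, `findall` drops the full match and keeps group 1 from the one hit.

['uuuuli5634']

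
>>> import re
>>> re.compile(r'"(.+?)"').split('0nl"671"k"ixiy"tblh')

['0nl', '671', 'k', 'ixiy', 'tblh']

Because the pattern has a capturing group, `split` also inserts each captured text between the pieces.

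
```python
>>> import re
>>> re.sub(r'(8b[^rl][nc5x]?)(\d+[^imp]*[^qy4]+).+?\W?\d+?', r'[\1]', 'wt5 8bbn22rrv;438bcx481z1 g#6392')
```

'wt5 [8bbn]'

This matches the literal '8b', then any character except [rl], then optionally one of [nc5x] (captured); then one or more of a digit, then zero or more of any character except [imp], then one or more of any character except [qy4] (captured); then one or more of any character (lazy), then optionally a non-word character, then one or more of a digit (lazy).
Matches: at [4:32] → '8bbn22rrv;438bcx481z1 g#6392'.
Each match is replaced using the text its own group 1 captured.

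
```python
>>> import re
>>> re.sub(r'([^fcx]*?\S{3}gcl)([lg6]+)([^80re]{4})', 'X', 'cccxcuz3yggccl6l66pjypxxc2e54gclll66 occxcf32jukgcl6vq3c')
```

The pattern matches zero or more of any character except [fcx] (lazy), then exactly 3 of a non-whitespace character, then the literal 'gcl' (captured); then one or more of one of [lg6] (captured); then exactly 4 of any character except [80re] (captured).
Matches: at [25:40] → '2e54gclll66 occ'; at [43:56] → '32jukgcl6vq3c'.
Each match is replaced by 'X'.

'cccxcuz3yggccl6l66pjypxxcXxcfX'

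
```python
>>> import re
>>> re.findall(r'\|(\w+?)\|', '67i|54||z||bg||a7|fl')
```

Walking the string: at [3:7] match '|54|', group 1 = '54'; at [7:10] match '|z|', group 1 = 'z'; at [10:14] match '|bg|', group 1 = 'bg'; at [14:18] match '|a7|', group 1 = 'a7'.
`findall` collects group 1 from each match (4 total).

['54', 'z', 'bg', 'a7']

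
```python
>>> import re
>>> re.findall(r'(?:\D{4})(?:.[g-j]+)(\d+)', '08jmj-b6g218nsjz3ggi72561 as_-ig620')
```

['218', '72561', '620']

`findall` collects group 1 from each match (3 total).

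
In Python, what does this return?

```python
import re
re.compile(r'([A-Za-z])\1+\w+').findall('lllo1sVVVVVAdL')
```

['l']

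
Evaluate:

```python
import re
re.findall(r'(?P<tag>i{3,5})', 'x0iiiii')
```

Because there's exactly one group, `findall` drops the full match and keeps group 1 from the one hit.

['iiiii']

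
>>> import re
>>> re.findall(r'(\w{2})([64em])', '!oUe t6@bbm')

Pattern: exactly 2 of a word character (captured); then one of [64em] (captured).
Walking the string: at [1:4] match 'oUe', groups = ('oU', 'e'); at [8:11] match 'bbm', groups = ('bb', 'm').
With 2 capturing groups, `findall` returns a 2-tuple per match.

[('oU', 'e'), ('bb', 'm')]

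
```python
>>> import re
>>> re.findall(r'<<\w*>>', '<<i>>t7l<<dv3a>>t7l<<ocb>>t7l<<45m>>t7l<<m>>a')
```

['<<i>>', '<<dv3a>>', '<<ocb>>', '<<45m>>', '<<m>>']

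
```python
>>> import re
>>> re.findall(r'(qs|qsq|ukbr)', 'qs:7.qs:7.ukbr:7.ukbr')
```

Walking the string: at [0:2] match 'qs', group 1 = 'qs'; at [5:7] match 'qs', group 1 = 'qs'; at [10:14] match 'ukbr', group 1 = 'ukbr'; at [17:21] match 'ukbr', group 1 = 'ukbr'.
`findall` collects group 1 from each match (4 total).

['qs', 'qs', 'ukbr', 'ukbr']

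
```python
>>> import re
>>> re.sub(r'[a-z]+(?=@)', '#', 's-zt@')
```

's-#@'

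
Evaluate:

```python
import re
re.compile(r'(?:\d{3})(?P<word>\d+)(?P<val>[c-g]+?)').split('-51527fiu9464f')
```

The group in the pattern means `split` returns the separators' captures alongside the pieces.

['-', '27', 'f', 'iu', '4', 'f', '']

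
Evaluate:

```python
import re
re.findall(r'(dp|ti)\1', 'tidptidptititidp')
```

`\1` has to match the exact text group 1 already captured.
Because there's exactly one group, `findall` drops the full match and keeps group 1 from the one hit.

['ti']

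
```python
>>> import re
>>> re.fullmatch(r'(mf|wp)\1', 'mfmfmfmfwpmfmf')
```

`\1` is not a pattern — it's the concrete string captured by group 1, re-applied verbatim.
`re.fullmatch` requires the pattern to consume the entire string.
Here the pattern can't cover the whole string, so the call returns None.

None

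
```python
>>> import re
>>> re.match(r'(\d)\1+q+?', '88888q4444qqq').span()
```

(0, 6)

`match` is anchored at position 0; if the pattern doesn't fit there, it returns None.
The match spans [0:6] → '88888q'.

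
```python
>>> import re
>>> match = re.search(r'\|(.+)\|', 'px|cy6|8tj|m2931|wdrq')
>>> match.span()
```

The match spans [2:17] → '|cy6|8tj|m2931|'.

(2, 17)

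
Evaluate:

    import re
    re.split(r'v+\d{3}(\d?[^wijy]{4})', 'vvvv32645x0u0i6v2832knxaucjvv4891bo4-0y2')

['', '45x0u', '0i6', '2knxa', 'ucj', '1bo4-', '0y2']

`re.split` interleaves the captured-group text with the surrounding fragments.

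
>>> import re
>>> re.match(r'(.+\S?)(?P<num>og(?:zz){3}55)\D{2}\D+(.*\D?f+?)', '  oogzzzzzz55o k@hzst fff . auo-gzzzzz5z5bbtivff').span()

(0, 48)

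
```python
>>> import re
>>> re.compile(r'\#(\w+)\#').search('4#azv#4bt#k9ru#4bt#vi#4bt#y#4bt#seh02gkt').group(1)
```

'azv'

`search` walks the string left to right and returns the first match it finds.
The match spans [1:6] → '#azv#'.
Captured: group 1 = 'azv'.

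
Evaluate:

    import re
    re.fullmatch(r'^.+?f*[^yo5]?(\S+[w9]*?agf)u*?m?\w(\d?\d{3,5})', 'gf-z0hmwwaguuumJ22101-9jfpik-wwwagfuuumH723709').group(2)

The match spans [0:46] → 'gf-z0hmwwaguuumJ22101-9jfpik-wwwagfuuumH723709'.
Captured: group 1 = 'z0hmwwaguuumJ22101-9jfpik-wwwagf', group 2 = '723709'.

'723709'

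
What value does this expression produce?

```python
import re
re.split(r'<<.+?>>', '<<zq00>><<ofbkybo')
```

`split` removes every match and returns the 2 fragments in between.

['', '<<ofbkybo']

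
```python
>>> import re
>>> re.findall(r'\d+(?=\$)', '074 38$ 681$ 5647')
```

['38', '681']

Lookahead/lookbehind check context without consuming it, so the matched span excludes the asserted characters.
With no groups in the pattern, `findall` gives back each whole match — 2 here.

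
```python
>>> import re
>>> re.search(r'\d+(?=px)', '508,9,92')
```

The positive lookaround only admits positions where the adjacent text matches; those characters stay outside the span.
Unlike `match`, `search` isn't anchored — it looks for the pattern anywhere in the string.
Here no position works, so the call returns None.

None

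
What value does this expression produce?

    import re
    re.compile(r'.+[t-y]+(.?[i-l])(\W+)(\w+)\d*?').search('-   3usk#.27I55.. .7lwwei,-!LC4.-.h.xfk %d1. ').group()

'-   3usk#.27I55.. .7lwwei,-!LC4.-.h.xfk %d1'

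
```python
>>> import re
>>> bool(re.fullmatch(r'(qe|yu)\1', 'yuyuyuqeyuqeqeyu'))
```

`\1` is not a pattern — it's the concrete string captured by group 1, re-applied verbatim.
`fullmatch` succeeds only if the pattern covers the string from start to end.
Here the pattern can't cover the whole string, so the call returns None, and `bool(None)` is False.

False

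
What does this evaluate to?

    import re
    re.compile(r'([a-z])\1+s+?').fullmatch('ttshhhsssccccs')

None

For `fullmatch`, every character of the input must be accounted for by the pattern.
Here the pattern can't cover the whole string, so the call returns None.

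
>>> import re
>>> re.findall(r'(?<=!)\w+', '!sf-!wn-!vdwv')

Lookahead/lookbehind check context without consuming it, so the matched span excludes the asserted characters.
Scanning left to right: at [1:3] → 'sf'; at [5:7] → 'wn'; at [9:13] → 'vdwv'.
Since nothing is captured, `findall` lists the 3 matched substrings directly.

['sf', 'wn', 'vdwv']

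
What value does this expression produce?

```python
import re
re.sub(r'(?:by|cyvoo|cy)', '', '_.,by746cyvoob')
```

'_.,746b'

Alternation tries branches left to right and keeps the first one that lets the overall match succeed at that position.
Matches: at [3:5] → 'by'; at [8:13] → 'cyvoo'.
Each match is replaced by ''.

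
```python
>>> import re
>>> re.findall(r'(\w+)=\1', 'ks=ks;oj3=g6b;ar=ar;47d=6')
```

The backreference `\1` re-matches whatever the first group consumed, character for character.
Because there's exactly one group, `findall` drops the full match and keeps group 1 from each hit.

['ks', 'ar']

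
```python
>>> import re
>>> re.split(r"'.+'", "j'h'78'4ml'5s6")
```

['j', '5s6']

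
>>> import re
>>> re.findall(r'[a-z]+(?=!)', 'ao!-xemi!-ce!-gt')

['ao', 'xemi', 'ce']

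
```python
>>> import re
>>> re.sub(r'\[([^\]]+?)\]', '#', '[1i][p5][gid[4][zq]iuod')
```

`sub` substitutes '#' at each match site.

'####iuod'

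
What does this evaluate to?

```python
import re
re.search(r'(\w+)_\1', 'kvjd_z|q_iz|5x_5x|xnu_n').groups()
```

('5x',)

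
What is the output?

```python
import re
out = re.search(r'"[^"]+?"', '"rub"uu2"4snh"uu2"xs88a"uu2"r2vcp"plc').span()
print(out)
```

(0, 5)

The match spans [0:5] → '"rub"'.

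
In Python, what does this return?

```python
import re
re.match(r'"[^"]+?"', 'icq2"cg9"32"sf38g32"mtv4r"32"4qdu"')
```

None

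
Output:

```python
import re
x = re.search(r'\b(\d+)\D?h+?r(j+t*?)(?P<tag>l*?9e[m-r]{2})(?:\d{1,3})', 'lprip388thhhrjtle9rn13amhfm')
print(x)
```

None

The pattern matches a word boundary (`\b`, zero-width); then one or more of a digit (captured); then optionally a non-digit, then one or more of the literal 'h' (lazy), then a literal 'r'; then one or more of a literal 'j', then zero or more of a literal 't' (lazy) (captured); then zero or more of the literal 'l' (lazy), then the literal '9e', then exactly 2 of a character in [m-r] (captured as 'tag'); then 1 to 3 of a digit (non-capturing group).
`search` walks the string left to right and returns the first match it finds.
Here nothing in the string fits, so the call returns None.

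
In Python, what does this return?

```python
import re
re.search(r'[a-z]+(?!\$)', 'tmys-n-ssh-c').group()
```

The negative lookaround is zero-width — it rules out positions where the adjacent text would match, without consuming anything.
The match spans [0:4] → 'tmys'.

'tmys'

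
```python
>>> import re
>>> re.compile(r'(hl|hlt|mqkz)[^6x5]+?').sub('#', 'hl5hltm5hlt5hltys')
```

Alternation tries branches left to right and keeps the first one that lets the overall match succeed at that position.
Matches: at [3:6] → 'hlt'; at [8:11] → 'hlt'; at [12:15] → 'hlt'.
Every occurrence is swapped for '#'.

'hl5#m5#5#ys'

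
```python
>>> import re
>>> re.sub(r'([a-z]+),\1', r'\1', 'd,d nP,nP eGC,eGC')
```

'd nP,nP eGC,eGC'

`\1` has to match the exact text group 1 already captured.
Each match is replaced using the text its own group 1 captured.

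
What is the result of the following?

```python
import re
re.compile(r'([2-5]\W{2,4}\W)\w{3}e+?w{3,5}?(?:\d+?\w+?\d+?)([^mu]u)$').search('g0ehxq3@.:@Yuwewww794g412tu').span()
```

The pattern matches a character in [2-5], then 2 to 4 of a non-word character, then a non-word character (captured); then exactly 3 of a word character; then one or more of a literal 'e' (lazy), then 3 to 5 of the literal 'w' (lazy); then one or more of a digit (lazy), then one or more of a word character (lazy), then one or more of a digit (lazy) (non-capturing group); then any character except [mu], then the literal 'u' (captured); then anchored at the end.
The match spans [6:27] → '3@.:@Yuwewww794g412tu'.

(6, 27)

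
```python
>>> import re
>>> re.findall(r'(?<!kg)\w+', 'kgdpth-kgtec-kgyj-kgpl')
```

`(?!…)`/`(?<!…)` only lets a position through if the neighbouring text does NOT match; no characters are consumed.
Walking the string: at [0:6] → 'kgdpth'; at [7:12] → 'kgtec'; at [13:17] → 'kgyj'; at [18:22] → 'kgpl'.
`findall` yields the raw match text (4 of them) because the pattern has no groups.

['kgdpth', 'kgtec', 'kgyj', 'kgpl']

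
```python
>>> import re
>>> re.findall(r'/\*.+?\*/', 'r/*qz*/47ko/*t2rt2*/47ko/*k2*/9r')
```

Matches: at [1:7] → '/*qz*/'; at [11:20] → '/*t2rt2*/'; at [24:30] → '/*k2*/'.
`findall` yields the raw match text (3 of them) because the pattern has no groups.

['/*qz*/', '/*t2rt2*/', '/*k2*/']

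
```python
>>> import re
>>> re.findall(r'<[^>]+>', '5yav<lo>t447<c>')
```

['<lo>', '<c>']

No capturing groups, so `findall` returns the 2 full match strings.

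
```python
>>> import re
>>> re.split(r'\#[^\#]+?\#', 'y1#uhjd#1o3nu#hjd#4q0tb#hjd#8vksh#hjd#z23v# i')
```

['y1', '1o3nu', '4q0tb', '8vksh', 'z23v# i']

Matches to split on: at [2:8] → '#uhjd#'; at [13:18] → '#hjd#'; at [23:28] → '#hjd#'; at [33:38] → '#hjd#'.
`split` removes every match and returns the 5 fragments in between.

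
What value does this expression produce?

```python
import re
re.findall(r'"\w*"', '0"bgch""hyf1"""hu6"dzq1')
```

['"bgch"', '"hyf1"', '""']

`findall` yields the raw match text (3 of them) because the pattern has no groups.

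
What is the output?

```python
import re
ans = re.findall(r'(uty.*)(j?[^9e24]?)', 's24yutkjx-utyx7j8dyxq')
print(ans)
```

[('utyx7j8dyxq', '')]

This matches the literal 'uty', then zero or more of any character (captured); then optionally a literal 'j', then optionally any character except [9e24] (captured).
Multiple groups make `findall` return tuples — one 2-tuple for the one match.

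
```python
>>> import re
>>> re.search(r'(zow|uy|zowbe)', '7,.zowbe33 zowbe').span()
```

The regex engine tests alternatives in the order written; an earlier branch that matches wins even if a later one would match more.
`search` walks the string left to right and returns the first match it finds.
The match spans [3:6] → 'zow'.
Captured: group 1 = 'zow'.

(3, 6)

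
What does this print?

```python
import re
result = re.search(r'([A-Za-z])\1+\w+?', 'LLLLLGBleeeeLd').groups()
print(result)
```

('L',)

The match spans [0:6] → 'LLLLLG'.
Captured: group 1 = 'L'.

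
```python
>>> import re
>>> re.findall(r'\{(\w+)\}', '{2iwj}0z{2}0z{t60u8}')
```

['2iwj', '2', 't60u8']

One capturing group, so `findall` returns just the captured substring from each match — 3 in all.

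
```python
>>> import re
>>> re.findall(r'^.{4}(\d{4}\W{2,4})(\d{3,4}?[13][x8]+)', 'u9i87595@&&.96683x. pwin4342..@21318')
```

2 groups means the one result is a tuple of 2 captured strings — 1 here.

[('7595@&&.', '96683x')]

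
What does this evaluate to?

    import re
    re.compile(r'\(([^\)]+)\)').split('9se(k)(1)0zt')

Matches to split on: at [3:6] → '(k)'; at [6:9] → '(1)'.
`re.split` interleaves the captured-group text with the surrounding fragments.

['9se', 'k', '', '1', '0zt']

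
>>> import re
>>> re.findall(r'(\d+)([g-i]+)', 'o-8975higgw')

The pattern matches one or more of a digit (captured); then one or more of a character in [g-i] (captured).
Matches: at [2:10] match '8975higg', groups = ('8975', 'higg').
With 2 capturing groups, `findall` returns a 2-tuple per match.

[('8975', 'higg')]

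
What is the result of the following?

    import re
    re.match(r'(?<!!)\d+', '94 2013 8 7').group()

'94'

Because the assertion is negative and zero-width, positions next to the forbidden text are skipped.
`re.match` only tries the pattern at the start of the string.
The match spans [0:2] → '94'.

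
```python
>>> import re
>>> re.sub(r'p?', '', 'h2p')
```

'h2'

Pattern: optionally a literal 'p'.
Matches: at [0:0] → ''; at [1:1] → ''; at [2:3] → 'p'; at [3:3] → ''.
`sub` substitutes '' at each match site.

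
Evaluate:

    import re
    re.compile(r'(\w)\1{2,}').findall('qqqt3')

['q']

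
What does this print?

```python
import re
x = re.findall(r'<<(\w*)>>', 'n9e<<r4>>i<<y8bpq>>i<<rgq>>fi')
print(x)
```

Because there's exactly one group, `findall` drops the full match and keeps group 1 from each hit.

['r4', 'y8bpq', 'rgq']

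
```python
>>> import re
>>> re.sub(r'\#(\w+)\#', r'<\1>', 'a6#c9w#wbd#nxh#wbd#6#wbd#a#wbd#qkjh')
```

Matches: at [2:7] → '#c9w#'; at [10:15] → '#nxh#'; at [18:21] → '#6#'; at [24:27] → '#a#'.
Each match is replaced using the text its own group 1 captured.

'a6<c9w>wbd<nxh>wbd<6>wbd<a>wbd#qkjh'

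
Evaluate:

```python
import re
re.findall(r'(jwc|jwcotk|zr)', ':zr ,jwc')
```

['zr', 'jwc']

With a single group, `findall` returns only what that group captured — 2 items.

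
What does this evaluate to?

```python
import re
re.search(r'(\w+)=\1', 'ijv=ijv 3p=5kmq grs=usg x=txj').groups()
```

('ijv',)

After group 1 captures some text, `\1` only succeeds where that same text appears again.
`re.search` scans for the first position where the pattern succeeds.
The match spans [0:7] → 'ijv=ijv'.
Captured: group 1 = 'ijv'.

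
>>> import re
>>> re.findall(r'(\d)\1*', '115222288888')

['1', '5', '2', '8']

The backreference `\1` re-matches whatever the first group consumed, character for character.
Because there's exactly one group, `findall` drops the full match and keeps group 1 from each hit.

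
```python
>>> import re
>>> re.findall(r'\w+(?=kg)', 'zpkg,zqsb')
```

The positive lookaround only admits positions where the adjacent text matches; those characters stay outside the span.
Since nothing is captured, `findall` lists the 1 matched substring directly.

['zp']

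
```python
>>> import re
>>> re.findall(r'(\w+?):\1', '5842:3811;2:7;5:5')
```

`\1` is not a pattern — it's the concrete string captured by group 1, re-applied verbatim.
One capturing group, so `findall` returns just the captured substring from the one match — 1 in all.

['5']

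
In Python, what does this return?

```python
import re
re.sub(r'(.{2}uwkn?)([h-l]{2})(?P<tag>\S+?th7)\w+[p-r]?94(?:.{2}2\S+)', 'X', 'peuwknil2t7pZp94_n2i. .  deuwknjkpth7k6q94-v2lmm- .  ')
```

'peuwknil2t7pZp94_n2i. .  X .  '

Every occurrence is swapped for 'X'.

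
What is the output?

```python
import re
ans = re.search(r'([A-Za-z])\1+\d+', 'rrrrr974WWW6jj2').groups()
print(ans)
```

The match spans [0:8] → 'rrrrr974'.
Captured: group 1 = 'r'.

('r',)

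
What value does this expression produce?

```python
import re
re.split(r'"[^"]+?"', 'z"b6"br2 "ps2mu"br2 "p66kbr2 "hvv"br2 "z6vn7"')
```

['z', 'br2 ', 'br2 ', 'hvv', 'z6vn7"']

Matches to split on: at [1:5] → '"b6"'; at [9:16] → '"ps2mu"'; at [20:30] → '"p66kbr2 "'; at [33:39] → '"br2 "'.
The string is cut at each match, leaving 5 pieces.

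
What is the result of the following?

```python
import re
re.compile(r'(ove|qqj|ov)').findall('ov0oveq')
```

Branches in `(...|...)` are attempted left-to-right; the first branch that allows the whole pattern to succeed is taken.
`findall` collects group 1 from each match (2 total).

['ov', 'ove']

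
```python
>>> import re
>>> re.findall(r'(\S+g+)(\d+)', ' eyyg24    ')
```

[('eyyg', '24')]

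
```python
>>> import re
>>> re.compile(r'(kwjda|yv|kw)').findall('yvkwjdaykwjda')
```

['yv', 'kwjda', 'kwjda']

`|` is ordered: at each position the engine commits to the first alternative that works.
Scanning left to right: at [0:2] match 'yv', group 1 = 'yv'; at [2:7] match 'kwjda', group 1 = 'kwjda'; at [8:13] match 'kwjda', group 1 = 'kwjda'.
With a single group, `findall` returns only what that group captured — 3 items.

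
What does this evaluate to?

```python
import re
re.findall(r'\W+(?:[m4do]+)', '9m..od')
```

['..od']

Pattern: one or more of a non-word character; then one or more of one of [m4do] (non-capturing group).
Walking the string: at [2:6] → '..od'.
No capturing groups, so `findall` returns the 1 full match string.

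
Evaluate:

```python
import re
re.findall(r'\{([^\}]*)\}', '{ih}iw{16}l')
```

['ih', '16']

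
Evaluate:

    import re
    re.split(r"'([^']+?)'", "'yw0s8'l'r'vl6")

['', 'yw0s8', 'l', 'r', 'vl6']

Because the pattern has a capturing group, `split` also inserts each captured text between the pieces.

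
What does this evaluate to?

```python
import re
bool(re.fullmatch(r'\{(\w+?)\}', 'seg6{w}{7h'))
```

False

`re.fullmatch` requires the pattern to consume the entire string.
Here there's no way to consume every character, so the call returns None, and `bool(None)` is False.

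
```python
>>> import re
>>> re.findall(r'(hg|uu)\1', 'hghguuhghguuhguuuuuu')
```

`\1` is not a pattern — it's the concrete string captured by group 1, re-applied verbatim.
Matches: at [0:4] match 'hghg', group 1 = 'hg'; at [6:10] match 'hghg', group 1 = 'hg'; at [14:18] match 'uuuu', group 1 = 'uu'.
`findall` collects group 1 from each match (3 total).

['hg', 'hg', 'uu']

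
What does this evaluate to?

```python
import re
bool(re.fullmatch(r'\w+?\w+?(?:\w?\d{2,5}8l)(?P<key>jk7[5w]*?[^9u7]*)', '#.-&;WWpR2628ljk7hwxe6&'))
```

False

The pattern matches one or more of a word character (lazy), then one or more of a word character (lazy); then optionally a word character, then 2 to 5 of a digit, then the literal '8l' (non-capturing group); then the literal 'jk7', then zero or more of one of [5w] (lazy), then zero or more of any character except [9u7] (captured as 'key').
`fullmatch` succeeds only if the pattern covers the string from start to end.
Here there's no way to consume every character, so the call returns None, and `bool(None)` is False.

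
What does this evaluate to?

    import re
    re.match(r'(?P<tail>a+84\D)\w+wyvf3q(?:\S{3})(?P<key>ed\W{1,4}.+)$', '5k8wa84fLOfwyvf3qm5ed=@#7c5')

None

With `match`, the pattern is implicitly anchored at the beginning.
Here position 0 doesn't satisfy it, so the call returns None.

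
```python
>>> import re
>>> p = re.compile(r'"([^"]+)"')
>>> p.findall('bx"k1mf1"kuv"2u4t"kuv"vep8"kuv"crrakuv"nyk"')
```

['k1mf1', '2u4t', 'vep8', 'crrakuv']

Matches: at [2:9] match '"k1mf1"', group 1 = 'k1mf1'; at [12:18] match '"2u4t"', group 1 = '2u4t'; at [21:27] match '"vep8"', group 1 = 'vep8'; at [30:39] match '"crrakuv"', group 1 = 'crrakuv'.
With a single group, `findall` returns only what that group captured — 4 items.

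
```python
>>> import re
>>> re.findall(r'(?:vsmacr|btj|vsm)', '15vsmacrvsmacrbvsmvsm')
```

Alternation tries branches left to right and keeps the first one that lets the overall match succeed at that position.
Scanning left to right: at [2:8] → 'vsmacr'; at [8:14] → 'vsmacr'; at [15:18] → 'vsm'; at [18:21] → 'vsm'.
Since nothing is captured, `findall` lists the 4 matched substrings directly.

['vsmacr', 'vsmacr', 'vsm', 'vsm']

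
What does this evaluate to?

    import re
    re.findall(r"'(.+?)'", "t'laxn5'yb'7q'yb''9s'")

Matches: at [1:8] match "'laxn5'", group 1 = 'laxn5'; at [10:14] match "'7q'", group 1 = '7q'; at [16:21] match "''9s'", group 1 = "'9s".
With a single group, `findall` returns only what that group captured — 3 items.

['laxn5', '7q', "'9s"]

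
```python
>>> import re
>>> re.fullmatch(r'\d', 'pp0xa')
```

None

For `fullmatch`, every character of the input must be accounted for by the pattern.
Here the string isn't matched end-to-end, so the call returns None.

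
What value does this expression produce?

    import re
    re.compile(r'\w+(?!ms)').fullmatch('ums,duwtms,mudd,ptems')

None

`re.fullmatch` requires the pattern to consume the entire string.
Here the string isn't matched end-to-end, so the call returns None.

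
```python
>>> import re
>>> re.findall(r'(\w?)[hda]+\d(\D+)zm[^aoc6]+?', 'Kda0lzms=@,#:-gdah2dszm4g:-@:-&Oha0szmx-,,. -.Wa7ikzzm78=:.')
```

The `?` after the quantifier makes it lazy — it takes as little as possible before letting the rest of the pattern try.
With 2 capturing groups, `findall` returns a 2-tuple per match.

[('K', 'l'), ('g', 'ds'), ('O', 's'), ('W', 'ikz')]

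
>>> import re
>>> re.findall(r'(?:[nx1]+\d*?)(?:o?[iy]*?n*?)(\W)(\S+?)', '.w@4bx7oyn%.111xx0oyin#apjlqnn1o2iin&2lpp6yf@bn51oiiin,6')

The pattern matches one or more of one of [nx1], then zero or more of a digit (lazy) (non-capturing group); then optionally the literal 'o', then zero or more of one of [iy] (lazy), then zero or more of the literal 'n' (lazy) (non-capturing group); then a non-word character (captured); then one or more of a non-whitespace character (lazy) (captured).
A non-greedy quantifier consumes as few characters as it can — just enough that the remainder of the pattern still matches from where it stops; whatever follows it matches normally.
Matches: at [5:12] match 'x7oyn%.', groups = ('%', '.'); at [12:24] match '111xx0oyin#a', groups = ('#', 'a'); at [35:38] match 'n&2', groups = ('&', '2'); at [46:56] match 'n51oiiin,6', groups = (',', '6').
2 groups means each result is a tuple of 2 captured strings — 4 here.

[('%', '.'), ('#', 'a'), ('&', '2'), (',', '6')]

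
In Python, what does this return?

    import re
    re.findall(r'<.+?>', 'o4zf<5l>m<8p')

['<5l>']

Matches: at [4:8] → '<5l>'.
With no groups in the pattern, `findall` gives back each whole match — 1 here.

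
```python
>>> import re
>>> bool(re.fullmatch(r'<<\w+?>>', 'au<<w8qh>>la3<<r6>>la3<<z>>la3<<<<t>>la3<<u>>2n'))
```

False

`fullmatch` succeeds only if the pattern covers the string from start to end.
Here the pattern can't cover the whole string, so the call returns None, and `bool(None)` is False.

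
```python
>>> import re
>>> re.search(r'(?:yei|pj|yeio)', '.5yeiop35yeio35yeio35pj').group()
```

'yei'

Alternation isn't longest-match — the leftmost alternative that fits at this position is chosen.
The match spans [2:5] → 'yei'.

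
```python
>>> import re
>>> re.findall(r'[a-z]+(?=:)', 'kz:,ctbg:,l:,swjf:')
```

['kz', 'ctbg', 'l', 'swjf']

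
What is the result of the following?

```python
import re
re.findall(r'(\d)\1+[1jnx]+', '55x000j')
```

['5', '0']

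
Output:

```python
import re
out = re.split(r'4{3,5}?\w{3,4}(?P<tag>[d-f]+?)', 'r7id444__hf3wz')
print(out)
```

The pattern matches 3 to 5 of a literal '4' (lazy), then 3 to 4 of a word character; then one or more of a character in [d-f] (lazy) (captured as 'tag').
Matches to split on: at [4:11] → '444__hf'.
`re.split` interleaves the captured-group text with the surrounding fragments.

['r7id', 'f', '3wz']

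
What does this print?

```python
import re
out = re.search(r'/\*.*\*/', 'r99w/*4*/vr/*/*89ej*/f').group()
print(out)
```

/*4*/vr/*/*89ej*/

`re.search` tries every starting position until one works.
The match spans [4:21] → '/*4*/vr/*/*89ej*/'.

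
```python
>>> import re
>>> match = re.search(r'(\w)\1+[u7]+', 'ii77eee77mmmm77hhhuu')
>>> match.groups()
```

The match spans [0:4] → 'ii77'.
Captured: group 1 = 'i'.

('i',)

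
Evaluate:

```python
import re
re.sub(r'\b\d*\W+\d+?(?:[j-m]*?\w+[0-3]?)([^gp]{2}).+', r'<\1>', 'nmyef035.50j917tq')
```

The replacement refers to a captured group, so each match is rewritten using its own captured text.

'nmyef035<7t>'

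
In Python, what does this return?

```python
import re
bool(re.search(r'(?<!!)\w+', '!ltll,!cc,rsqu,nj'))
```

True

Because the assertion is negative and zero-width, positions next to the forbidden text are skipped.
`search` walks the string left to right and returns the first match it finds.
The match spans [2:5] → 'tll'.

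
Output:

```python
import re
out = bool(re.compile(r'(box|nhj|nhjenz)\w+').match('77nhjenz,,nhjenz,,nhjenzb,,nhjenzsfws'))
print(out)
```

`re.match` only tries the pattern at the start of the string.
Here position 0 doesn't satisfy it, so the call returns None, and `bool(None)` is False.

False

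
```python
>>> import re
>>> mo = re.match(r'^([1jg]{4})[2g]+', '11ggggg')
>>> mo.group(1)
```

'11gg'

The pattern matches anchored at the start of the string; then exactly 4 of one of [1jg] (captured); then one or more of one of [2g].
`match` is anchored at position 0; if the pattern doesn't fit there, it returns None.
The match spans [0:7] → '11ggggg'.
Captured: group 1 = '11gg'.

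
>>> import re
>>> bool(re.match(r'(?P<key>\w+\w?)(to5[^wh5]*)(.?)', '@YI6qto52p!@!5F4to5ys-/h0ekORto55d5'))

False

`match` is anchored at position 0; if the pattern doesn't fit there, it returns None.
Here position 0 doesn't satisfy it, so the call returns None, and `bool(None)` is False.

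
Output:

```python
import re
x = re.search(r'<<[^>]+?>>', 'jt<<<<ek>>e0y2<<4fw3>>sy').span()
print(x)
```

(2, 10)

`re.search` tries every starting position until one works.
The match spans [2:10] → '<<<<ek>>'.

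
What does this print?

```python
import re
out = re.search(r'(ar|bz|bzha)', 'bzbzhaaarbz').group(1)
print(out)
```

bz

`re.search` scans for the first position where the pattern succeeds.
The match spans [0:2] → 'bz'.
Captured: group 1 = 'bz'.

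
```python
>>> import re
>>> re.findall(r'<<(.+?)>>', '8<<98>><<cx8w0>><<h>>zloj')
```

['98', 'cx8w0', 'h']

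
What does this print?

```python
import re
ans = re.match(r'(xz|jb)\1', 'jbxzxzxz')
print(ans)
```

None

`\1` is not a pattern — it's the concrete string captured by group 1, re-applied verbatim.
With `match`, the pattern is implicitly anchored at the beginning.
Here the string doesn't start with a match, so the call returns None.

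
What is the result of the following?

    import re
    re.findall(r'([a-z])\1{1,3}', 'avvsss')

`\1` has to match the exact text group 1 already captured.
Walking the string: at [1:3] match 'vv', group 1 = 'v'; at [3:6] match 'sss', group 1 = 's'.
Because there's exactly one group, `findall` drops the full match and keeps group 1 from each hit.

['v', 's']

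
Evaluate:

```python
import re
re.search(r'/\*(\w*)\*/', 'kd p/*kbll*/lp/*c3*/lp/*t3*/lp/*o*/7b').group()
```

`re.search` tries every starting position until one works.
The match spans [4:12] → '/*kbll*/'.
Captured: group 1 = 'kbll'.

'/*kbll*/'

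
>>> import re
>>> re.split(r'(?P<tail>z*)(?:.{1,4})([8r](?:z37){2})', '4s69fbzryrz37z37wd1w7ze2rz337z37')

['4s69f', '', 'rz37z37', 'wd1w7ze2rz337z37']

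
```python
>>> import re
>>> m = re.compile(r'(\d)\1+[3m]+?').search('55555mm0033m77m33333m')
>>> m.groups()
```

('5',)

`\1` is not a pattern — it's the concrete string captured by group 1, re-applied verbatim.
`re.search` tries every starting position until one works.
The match spans [0:6] → '55555m'.
Captured: group 1 = '5'.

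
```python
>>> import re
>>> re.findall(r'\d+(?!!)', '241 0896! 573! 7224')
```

['241', '089', '57', '7224']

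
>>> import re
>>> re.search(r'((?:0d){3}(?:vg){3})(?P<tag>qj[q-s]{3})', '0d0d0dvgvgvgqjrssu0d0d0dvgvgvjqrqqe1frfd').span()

(0, 17)

The pattern matches the literal '0d' repeated 3 times, then the literal 'vg' repeated 3 times (captured); then the literal 'qj', then exactly 3 of a character in [q-s] (captured as 'tag').
`re.search` scans for the first position where the pattern succeeds.
The match spans [0:17] → '0d0d0dvgvgvgqjrss'.
Captured: group 1 = '0d0d0dvgvgvg', group 2 = 'qjrss'.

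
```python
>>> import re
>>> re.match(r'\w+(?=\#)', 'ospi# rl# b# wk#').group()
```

The positive lookaround only admits positions where the adjacent text matches; those characters stay outside the span.
`match` is anchored at position 0; if the pattern doesn't fit there, it returns None.
The match spans [0:4] → 'ospi'.

'ospi'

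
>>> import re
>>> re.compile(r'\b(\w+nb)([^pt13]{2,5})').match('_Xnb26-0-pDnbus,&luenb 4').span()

(0, 9)

`re.match` won't scan ahead — the pattern has to work from the very first character.
The match spans [0:9] → '_Xnb26-0-'.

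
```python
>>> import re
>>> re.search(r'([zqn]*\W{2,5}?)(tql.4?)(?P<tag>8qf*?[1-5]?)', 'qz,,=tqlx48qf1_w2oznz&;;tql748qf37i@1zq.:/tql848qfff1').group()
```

'qz,,=tqlx48q'

The pattern matches zero or more of one of [zqn], then 2 to 5 of a non-word character (lazy) (captured); then the literal 'tql', then any character, then optionally the literal '4' (captured); then the literal '8q', then zero or more of the literal 'f' (lazy), then optionally a character in [1-5] (captured as 'tag').
The match spans [0:12] → 'qz,,=tqlx48q'.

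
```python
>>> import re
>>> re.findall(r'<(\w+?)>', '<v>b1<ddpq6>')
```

['v', 'ddpq6']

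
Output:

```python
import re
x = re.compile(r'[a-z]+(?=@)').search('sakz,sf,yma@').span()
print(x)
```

(8, 11)

Lookahead/lookbehind check context without consuming it, so the matched span excludes the asserted characters.
The match spans [8:11] → 'yma'.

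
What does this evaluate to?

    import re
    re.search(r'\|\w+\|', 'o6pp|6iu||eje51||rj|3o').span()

(4, 9)

The match spans [4:9] → '|6iu|'.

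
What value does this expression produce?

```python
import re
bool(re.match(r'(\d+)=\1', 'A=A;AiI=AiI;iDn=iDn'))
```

False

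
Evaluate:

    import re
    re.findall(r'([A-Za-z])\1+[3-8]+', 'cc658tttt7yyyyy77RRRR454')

After group 1 captures some text, `\1` only succeeds where that same text appears again.
Matches: at [0:5] match 'cc658', group 1 = 'c'; at [5:10] match 'tttt7', group 1 = 't'; at [10:17] match 'yyyyy77', group 1 = 'y'; at [17:24] match 'RRRR454', group 1 = 'R'.
`findall` collects group 1 from each match (4 total).

['c', 't', 'y', 'R']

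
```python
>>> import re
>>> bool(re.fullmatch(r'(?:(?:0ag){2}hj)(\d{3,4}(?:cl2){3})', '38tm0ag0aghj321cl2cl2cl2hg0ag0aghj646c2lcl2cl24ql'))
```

`re.fullmatch` requires the pattern to consume the entire string.
Here the string isn't matched end-to-end, so the call returns None, and `bool(None)` is False.

False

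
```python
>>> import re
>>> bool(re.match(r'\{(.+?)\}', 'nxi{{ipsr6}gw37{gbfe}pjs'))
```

False

`re.match` won't scan ahead — the pattern has to work from the very first character.
Here the string doesn't start with a match, so the call returns None, and `bool(None)` is False.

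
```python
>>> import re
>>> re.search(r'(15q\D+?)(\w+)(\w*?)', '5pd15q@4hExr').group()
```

Pattern: the literal '15q', then one or more of a non-digit (lazy) (captured); then one or more of a word character (captured); then zero or more of a word character (lazy) (captured).
`search` walks the string left to right and returns the first match it finds.
The match spans [3:12] → '15q@4hExr'.
Captured: group 1 = '15q@', group 2 = '4hExr', group 3 = ''.

'15q@4hExr'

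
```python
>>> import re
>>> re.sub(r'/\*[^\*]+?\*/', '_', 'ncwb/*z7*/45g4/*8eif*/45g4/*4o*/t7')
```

Each match is replaced by '_'.

'ncwb_45g4_45g4_t7'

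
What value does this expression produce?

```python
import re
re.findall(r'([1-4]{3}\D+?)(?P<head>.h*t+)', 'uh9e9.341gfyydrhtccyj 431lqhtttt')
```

[('341gfyyd', 'rht'), ('431l', 'qhtttt')]

Pattern: exactly 3 of a character in [1-4], then one or more of a non-digit (lazy) (captured); then any character, then zero or more of the literal 'h', then one or more of the literal 't' (captured as 'head').
A `+?`/`*?`/`{m,n}?` starts at its minimum and grows only as far as needed for what follows to match.
Walking the string: at [6:17] match '341gfyydrht', groups = ('341gfyyd', 'rht'); at [22:32] match '431lqhtttt', groups = ('431l', 'qhtttt').
Multiple groups make `findall` return tuples — one 2-tuple for each match.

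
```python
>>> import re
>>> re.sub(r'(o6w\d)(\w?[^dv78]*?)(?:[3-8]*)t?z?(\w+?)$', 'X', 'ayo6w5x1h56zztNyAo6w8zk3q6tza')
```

'ayX'

The pattern matches the literal 'o6w', then a digit (captured); then optionally a word character, then zero or more of any character except [dv78] (lazy) (captured); then zero or more of a character in [3-8] (non-capturing group); then optionally the literal 't', then optionally a literal 'z'; then one or more of a word character (lazy) (captured); then anchored at the end.
Matches: at [2:29] → 'o6w5x1h56zztNyAo6w8zk3q6tza'.
Each match is replaced by 'X'.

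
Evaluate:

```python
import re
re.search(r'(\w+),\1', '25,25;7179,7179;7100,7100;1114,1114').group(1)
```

'25'

`\1` has to match the exact text group 1 already captured.
`search` walks the string left to right and returns the first match it finds.
The match spans [0:5] → '25,25'.
Captured: group 1 = '25'.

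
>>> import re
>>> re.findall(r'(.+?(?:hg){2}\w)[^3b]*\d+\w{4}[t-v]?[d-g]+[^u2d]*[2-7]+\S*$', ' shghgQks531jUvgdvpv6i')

[' shghgQ']

Pattern: one or more of any character (lazy), then the literal 'hg' repeated 2 times, then a word character (captured); then zero or more of any character except [3b], then one or more of a digit; then exactly 4 of a word character; then optionally a character in [t-v], then one or more of a character in [d-g], then zero or more of any character except [u2d]; then one or more of a character in [2-7], then zero or more of a non-whitespace character; then anchored at the end.
Matches: at [0:22] match ' shghgQks531jUvgdvpv6i', group 1 = ' shghgQ'.
With a single group, `findall` returns only what that group captured — 1 item.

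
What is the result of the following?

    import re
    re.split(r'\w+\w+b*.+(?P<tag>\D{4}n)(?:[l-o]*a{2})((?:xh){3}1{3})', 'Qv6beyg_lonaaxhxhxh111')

['', 'g_lon', 'xhxhxh111', '']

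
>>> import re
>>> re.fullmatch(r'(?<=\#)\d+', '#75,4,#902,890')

None

The `(?=…)`/`(?<=…)` assertion just peeks at neighbouring text; it doesn't advance the match position.
For `fullmatch`, every character of the input must be accounted for by the pattern.
Here the string isn't matched end-to-end, so the call returns None.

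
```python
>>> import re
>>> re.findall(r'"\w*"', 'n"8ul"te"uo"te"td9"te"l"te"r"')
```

['"8ul"', '"uo"', '"td9"', '"l"', '"r"']

No capturing groups, so `findall` returns the 5 full match strings.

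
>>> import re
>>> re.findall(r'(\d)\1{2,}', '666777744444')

A backreference is literal: `\1` must see the identical characters the first group matched.
Because there's exactly one group, `findall` drops the full match and keeps group 1 from each hit.

['6', '7', '4']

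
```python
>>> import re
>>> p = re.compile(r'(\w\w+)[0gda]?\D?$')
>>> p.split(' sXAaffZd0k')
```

The group in the pattern means `split` returns the separators' captures alongside the pieces.

[' ', 'sXAaffZd0k', '']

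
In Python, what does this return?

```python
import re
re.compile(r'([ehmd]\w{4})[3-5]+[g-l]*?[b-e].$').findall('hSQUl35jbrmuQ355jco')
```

The pattern matches one of [ehmd], then exactly 4 of a word character (captured); then one or more of a character in [3-5], then zero or more of a character in [g-l] (lazy); then a character in [b-e], then any character; then anchored at the end.
Scanning left to right: at [10:19] match 'muQ355jco', group 1 = 'muQ35'.
Because there's exactly one group, `findall` drops the full match and keeps group 1 from the one hit.

['muQ35']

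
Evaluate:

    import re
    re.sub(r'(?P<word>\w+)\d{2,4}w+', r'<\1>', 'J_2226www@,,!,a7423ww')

Pattern: one or more of a word character (captured as 'word'); then 2 to 4 of a digit, then one or more of the literal 'w'.
Matches: at [0:9] → 'J_2226www'; at [14:21] → 'a7423ww'.
Each match is replaced using the text its own group 1 captured.

'<J_22>@,,!,<a74>'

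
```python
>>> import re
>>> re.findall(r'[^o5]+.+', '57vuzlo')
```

With no groups in the pattern, `findall` gives back each whole match — 1 here.

['7vuzlo']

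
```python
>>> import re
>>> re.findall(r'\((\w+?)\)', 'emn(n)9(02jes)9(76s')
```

['n', '02jes']

Walking the string: at [3:6] match '(n)', group 1 = 'n'; at [7:14] match '(02jes)', group 1 = '02jes'.
One capturing group, so `findall` returns just the captured substring from each match — 2 in all.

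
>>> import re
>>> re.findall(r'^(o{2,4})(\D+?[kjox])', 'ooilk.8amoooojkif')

[('oo', 'ilk')]

The pattern matches anchored at the start of the string; then 2 to 4 of a literal 'o' (captured); then one or more of a non-digit (lazy), then one of [kjox] (captured).
Scanning left to right: at [0:5] match 'ooilk', groups = ('oo', 'ilk').
`findall` packs the 2 group values into a tuple for every match.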